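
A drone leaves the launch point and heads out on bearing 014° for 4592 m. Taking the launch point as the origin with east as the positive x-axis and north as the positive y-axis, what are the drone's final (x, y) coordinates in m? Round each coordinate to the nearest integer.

Leg 1 (014°, 4592 m): east 4592 sin 14° = 1110.91, north 4592 cos 14° = 4455.60
Summing: 1110.91 m east, 4455.60 m north → (1111, 4456).

(1111, 4456)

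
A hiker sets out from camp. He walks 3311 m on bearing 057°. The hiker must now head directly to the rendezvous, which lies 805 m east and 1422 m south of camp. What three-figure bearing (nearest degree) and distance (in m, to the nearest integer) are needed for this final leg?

Leg 1 (057°, 3311 m): east 3311 sin 57° = 2776.84, north 3311 cos 57° = 1803.30
Current position: (2776.84, 1803.30). Target: (805, -1422). Remaining: Δeast = -1971.84, Δnorth = -3225.30.
Bearing = atan2(-1971.84, -3225.30) mod 360° = 211.44°; distance = √((-1971.84)² + (-3225.30)²) = 3780.305 m.

211°, 3780 m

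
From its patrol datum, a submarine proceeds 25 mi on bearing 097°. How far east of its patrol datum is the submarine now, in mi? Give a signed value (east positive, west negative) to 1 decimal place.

24.8 mi

Leg 1 (097°, 25 mi): east 25 sin 97° = 24.81, north 25 cos 97° = -3.05
Net east component: 24.81 mi.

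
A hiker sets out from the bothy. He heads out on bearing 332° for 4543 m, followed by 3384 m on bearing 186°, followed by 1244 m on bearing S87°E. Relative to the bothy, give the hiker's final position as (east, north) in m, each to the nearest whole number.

(-1244, 581)

Leg 1 (332°, 4543 m): east 4543 sin 332° = -2132.81, north 4543 cos 332° = 4011.23
Leg 2 (186°, 3384 m): east 3384 sin 186° = -353.72, north 3384 cos 186° = -3365.46
Leg 3 (S87°E, 1244 m): east 1244 sin 93° = 1242.30, north 1244 cos 93° = -65.11
Summing: -1244.24 m east, 580.66 m north → (-1244, 581).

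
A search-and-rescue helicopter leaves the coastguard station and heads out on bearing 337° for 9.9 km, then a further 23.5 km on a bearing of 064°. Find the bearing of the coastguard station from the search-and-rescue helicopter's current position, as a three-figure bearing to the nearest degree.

Leg 1 (337°, 9.9 km): east 9.9 sin 337° = -3.87, north 9.9 cos 337° = 9.11
Leg 2 (064°, 23.5 km): east 23.5 sin 64° = 21.12, north 23.5 cos 64° = 10.30
Net displacement: 17.25 east, 19.41 north. Direction back to start is (-17.25, -19.41): bearing = atan2(-17.25, -19.41) mod 360° = 221.63° ≈ 222°.

222°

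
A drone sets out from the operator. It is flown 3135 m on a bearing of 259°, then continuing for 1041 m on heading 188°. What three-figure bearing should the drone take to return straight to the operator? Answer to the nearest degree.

063°

Leg 1 (259°, 3135 m): east 3135 sin 259° = -3077.40, north 3135 cos 259° = -598.19
Leg 2 (188°, 1041 m): east 1041 sin 188° = -144.88, north 1041 cos 188° = -1030.87
Net displacement: -3222.28 east, -1629.06 north. Direction back to start is (3222.28, 1629.06): bearing = atan2(3222.28, 1629.06) mod 360° = 63.18° ≈ 063°.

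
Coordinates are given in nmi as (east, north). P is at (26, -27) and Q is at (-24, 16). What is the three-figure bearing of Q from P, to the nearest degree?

Δeast = -24 − 26 = -50.00; Δnorth = 16 − -27 = 43.00.
Bearing = atan2(Δeast, Δnorth) mod 360° = 310.70° ≈ 311°.

311°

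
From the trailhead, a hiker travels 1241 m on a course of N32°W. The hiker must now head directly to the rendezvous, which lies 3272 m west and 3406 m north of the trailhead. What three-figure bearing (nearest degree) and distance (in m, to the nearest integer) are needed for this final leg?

Leg 1 (N32°W, 1241 m): east 1241 sin 328° = -657.63, north 1241 cos 328° = 1052.43
Current position: (-657.63, 1052.43). Target: (-3272, 3406). Remaining: Δeast = -2614.37, Δnorth = 2353.57.
Bearing = atan2(-2614.37, 2353.57) mod 360° = 311.99°; distance = √((-2614.37)² + (2353.57)²) = 3517.703 m.

312°, 3518 m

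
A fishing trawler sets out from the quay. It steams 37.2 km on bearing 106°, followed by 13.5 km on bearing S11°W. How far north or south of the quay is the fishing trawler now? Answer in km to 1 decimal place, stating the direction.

23.5 km south

Leg 1 (106°, 37.2 km): east 37.2 sin 106° = 35.76, north 37.2 cos 106° = -10.25
Leg 2 (S11°W, 13.5 km): east 13.5 sin 191° = -2.58, north 13.5 cos 191° = -13.25
Net north component: -23.51 km.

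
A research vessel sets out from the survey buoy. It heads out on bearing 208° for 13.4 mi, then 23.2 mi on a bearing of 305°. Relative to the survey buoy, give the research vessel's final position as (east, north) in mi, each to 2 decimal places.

(-25.30, 1.48)

Leg 1 (208°, 13.4 mi): east 13.4 sin 208° = -6.29, north 13.4 cos 208° = -11.83
Leg 2 (305°, 23.2 mi): east 23.2 sin 305° = -19.00, north 23.2 cos 305° = 13.31
Summing: -25.30 mi east, 1.48 mi north → (-25.30, 1.48).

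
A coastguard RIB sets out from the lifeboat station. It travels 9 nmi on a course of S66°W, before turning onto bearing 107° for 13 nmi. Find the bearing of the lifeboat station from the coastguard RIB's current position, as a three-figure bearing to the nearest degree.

331°

Leg 1 (S66°W, 9 nmi): east 9 sin 246° = -8.22, north 9 cos 246° = -3.66
Leg 2 (107°, 13 nmi): east 13 sin 107° = 12.43, north 13 cos 107° = -3.80
Net displacement: 4.21 east, -7.46 north. Direction back to start is (-4.21, 7.46): bearing = atan2(-4.21, 7.46) mod 360° = 330.57° ≈ 331°.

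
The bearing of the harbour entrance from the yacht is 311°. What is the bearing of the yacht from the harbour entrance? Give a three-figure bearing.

131°

Back-bearing = 311° − 180° = 131°.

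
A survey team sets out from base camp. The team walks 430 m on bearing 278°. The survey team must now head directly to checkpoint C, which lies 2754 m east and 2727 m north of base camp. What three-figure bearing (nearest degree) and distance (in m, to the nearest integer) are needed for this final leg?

050°, 4150 m

Leg 1 (278°, 430 m): east 430 sin 278° = -425.82, north 430 cos 278° = 59.84
Current position: (-425.82, 59.84). Target: (2754, 2727). Remaining: Δeast = 3179.82, Δnorth = 2667.16.
Bearing = atan2(3179.82, 2667.16) mod 360° = 50.01°; distance = √((3179.82)² + (2667.16)²) = 4150.294 m.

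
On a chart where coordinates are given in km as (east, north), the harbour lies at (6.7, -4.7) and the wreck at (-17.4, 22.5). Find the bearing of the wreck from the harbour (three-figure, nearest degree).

318°

Δeast = -17.4 − 6.7 = -24.10; Δnorth = 22.5 − -4.7 = 27.20.
Bearing = atan2(Δeast, Δnorth) mod 360° = 318.46° ≈ 318°.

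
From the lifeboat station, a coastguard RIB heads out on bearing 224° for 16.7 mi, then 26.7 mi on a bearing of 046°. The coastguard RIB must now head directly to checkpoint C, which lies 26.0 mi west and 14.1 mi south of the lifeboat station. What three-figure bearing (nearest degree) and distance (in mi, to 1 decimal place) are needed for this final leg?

Leg 1 (224°, 16.7 mi): east 16.7 sin 224° = -11.60, north 16.7 cos 224° = -12.01
Leg 2 (046°, 26.7 mi): east 26.7 sin 46° = 19.21, north 26.7 cos 46° = 18.55
Current position: (7.61, 6.53). Target: (-26.0, -14.1). Remaining: Δeast = -33.61, Δnorth = -20.63.
Bearing = atan2(-33.61, -20.63) mod 360° = 238.45°; distance = √((-33.61)² + (-20.63)²) = 39.435 mi.

238°, 39.4 mi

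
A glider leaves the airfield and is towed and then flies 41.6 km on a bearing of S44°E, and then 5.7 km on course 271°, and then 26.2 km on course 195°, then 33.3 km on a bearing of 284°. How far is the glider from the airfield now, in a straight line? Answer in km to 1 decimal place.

49.7 km

Leg 1 (S44°E, 41.6 km): east 41.6 sin 136° = 28.90, north 41.6 cos 136° = -29.92
Leg 2 (271°, 5.7 km): east 5.7 sin 271° = -5.70, north 5.7 cos 271° = 0.10
Leg 3 (195°, 26.2 km): east 26.2 sin 195° = -6.78, north 26.2 cos 195° = -25.31
Leg 4 (284°, 33.3 km): east 33.3 sin 284° = -32.31, north 33.3 cos 284° = 8.06
Net: -15.89 east, -47.08 north. Distance = √((-15.89)² + (-47.08)²) = 49.687 km.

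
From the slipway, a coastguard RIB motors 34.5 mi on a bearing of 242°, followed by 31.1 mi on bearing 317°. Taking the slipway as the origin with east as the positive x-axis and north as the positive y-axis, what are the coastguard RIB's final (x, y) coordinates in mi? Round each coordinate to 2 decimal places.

(-51.67, 6.55)

Leg 1 (242°, 34.5 mi): east 34.5 sin 242° = -30.46, north 34.5 cos 242° = -16.20
Leg 2 (317°, 31.1 mi): east 31.1 sin 317° = -21.21, north 31.1 cos 317° = 22.75
Summing: -51.67 mi east, 6.55 mi north → (-51.67, 6.55).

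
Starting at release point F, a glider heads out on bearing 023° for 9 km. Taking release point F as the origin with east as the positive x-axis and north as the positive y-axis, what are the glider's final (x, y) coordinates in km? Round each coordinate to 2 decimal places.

Leg 1 (023°, 9 km): east 9 sin 23° = 3.52, north 9 cos 23° = 8.28
Summing: 3.52 km east, 8.28 km north → (3.52, 8.28).

(3.52, 8.28)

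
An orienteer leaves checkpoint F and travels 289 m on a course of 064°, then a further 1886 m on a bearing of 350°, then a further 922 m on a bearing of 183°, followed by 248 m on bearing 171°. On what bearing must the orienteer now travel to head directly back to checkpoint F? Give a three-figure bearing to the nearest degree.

Leg 1 (064°, 289 m): east 289 sin 64° = 259.75, north 289 cos 64° = 126.69
Leg 2 (350°, 1886 m): east 1886 sin 350° = -327.50, north 1886 cos 350° = 1857.35
Leg 3 (183°, 922 m): east 922 sin 183° = -48.25, north 922 cos 183° = -920.74
Leg 4 (171°, 248 m): east 248 sin 171° = 38.80, north 248 cos 171° = -244.95
Net displacement: -77.21 east, 818.35 north. Direction back to start is (77.21, -818.35): bearing = atan2(77.21, -818.35) mod 360° = 174.61° ≈ 175°.

175°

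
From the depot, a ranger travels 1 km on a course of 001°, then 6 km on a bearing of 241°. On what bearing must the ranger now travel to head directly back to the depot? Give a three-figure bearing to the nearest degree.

070°

Leg 1 (001°, 1 km): east 1 sin 1° = 0.02, north 1 cos 1° = 1.00
Leg 2 (241°, 6 km): east 6 sin 241° = -5.25, north 6 cos 241° = -2.91
Net displacement: -5.23 east, -1.91 north. Direction back to start is (5.23, 1.91): bearing = atan2(5.23, 1.91) mod 360° = 69.95° ≈ 070°.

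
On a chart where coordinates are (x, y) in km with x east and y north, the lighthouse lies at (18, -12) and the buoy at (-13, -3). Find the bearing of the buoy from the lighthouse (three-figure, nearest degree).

Δeast = -13 − 18 = -31.00; Δnorth = -3 − -12 = 9.00.
Bearing = atan2(Δeast, Δnorth) mod 360° = 286.19° ≈ 286°.

286°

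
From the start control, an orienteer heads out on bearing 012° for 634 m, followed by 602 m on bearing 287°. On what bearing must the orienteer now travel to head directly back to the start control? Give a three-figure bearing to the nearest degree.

Leg 1 (012°, 634 m): east 634 sin 12° = 131.82, north 634 cos 12° = 620.15
Leg 2 (287°, 602 m): east 602 sin 287° = -575.70, north 602 cos 287° = 176.01
Net displacement: -443.88 east, 796.15 north. Direction back to start is (443.88, -796.15): bearing = atan2(443.88, -796.15) mod 360° = 150.86° ≈ 151°.

151°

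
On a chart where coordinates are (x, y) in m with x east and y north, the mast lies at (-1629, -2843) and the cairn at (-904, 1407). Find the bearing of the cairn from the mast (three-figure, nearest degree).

010°

Δeast = -904 − -1629 = 725.00; Δnorth = 1407 − -2843 = 4250.00.
Bearing = atan2(Δeast, Δnorth) mod 360° = 9.68° ≈ 010°.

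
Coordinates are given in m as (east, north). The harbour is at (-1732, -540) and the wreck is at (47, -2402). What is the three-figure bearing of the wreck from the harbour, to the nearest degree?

136°

Δeast = 47 − -1732 = 1779.00; Δnorth = -2402 − -540 = -1862.00.
Bearing = atan2(Δeast, Δnorth) mod 360° = 136.31° ≈ 136°.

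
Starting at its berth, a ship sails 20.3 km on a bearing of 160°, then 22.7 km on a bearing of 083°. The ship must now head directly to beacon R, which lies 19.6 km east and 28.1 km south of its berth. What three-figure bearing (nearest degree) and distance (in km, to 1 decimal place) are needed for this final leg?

Leg 1 (160°, 20.3 km): east 20.3 sin 160° = 6.94, north 20.3 cos 160° = -19.08
Leg 2 (083°, 22.7 km): east 22.7 sin 83° = 22.53, north 22.7 cos 83° = 2.77
Current position: (29.47, -16.31). Target: (19.6, -28.1). Remaining: Δeast = -9.87, Δnorth = -11.79.
Bearing = atan2(-9.87, -11.79) mod 360° = 219.94°; distance = √((-9.87)² + (-11.79)²) = 15.379 km.

220°, 15.4 km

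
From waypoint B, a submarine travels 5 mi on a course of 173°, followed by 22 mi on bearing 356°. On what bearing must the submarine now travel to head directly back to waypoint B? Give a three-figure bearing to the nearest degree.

177°

Leg 1 (173°, 5 mi): east 5 sin 173° = 0.61, north 5 cos 173° = -4.96
Leg 2 (356°, 22 mi): east 22 sin 356° = -1.53, north 22 cos 356° = 21.95
Net displacement: -0.93 east, 16.98 north. Direction back to start is (0.93, -16.98): bearing = atan2(0.93, -16.98) mod 360° = 176.88° ≈ 177°.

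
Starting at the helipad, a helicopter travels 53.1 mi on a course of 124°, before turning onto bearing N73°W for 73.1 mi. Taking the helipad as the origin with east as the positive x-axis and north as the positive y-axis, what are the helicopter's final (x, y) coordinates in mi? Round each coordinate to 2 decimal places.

Leg 1 (124°, 53.1 mi): east 53.1 sin 124° = 44.02, north 53.1 cos 124° = -29.69
Leg 2 (N73°W, 73.1 mi): east 73.1 sin 287° = -69.91, north 73.1 cos 287° = 21.37
Summing: -25.88 mi east, -8.32 mi north → (-25.88, -8.32).

(-25.88, -8.32)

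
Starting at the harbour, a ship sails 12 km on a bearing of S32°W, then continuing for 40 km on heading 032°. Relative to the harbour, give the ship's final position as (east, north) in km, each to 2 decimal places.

Leg 1 (S32°W, 12 km): east 12 sin 212° = -6.36, north 12 cos 212° = -10.18
Leg 2 (032°, 40 km): east 40 sin 32° = 21.20, north 40 cos 32° = 33.92
Summing: 14.84 km east, 23.75 km north → (14.84, 23.75).

(14.84, 23.75)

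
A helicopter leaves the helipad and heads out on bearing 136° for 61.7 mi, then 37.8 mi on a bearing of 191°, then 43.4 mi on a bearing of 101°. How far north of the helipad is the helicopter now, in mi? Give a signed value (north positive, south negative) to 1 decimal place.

-89.8 mi

Leg 1 (136°, 61.7 mi): east 61.7 sin 136° = 42.86, north 61.7 cos 136° = -44.38
Leg 2 (191°, 37.8 mi): east 37.8 sin 191° = -7.21, north 37.8 cos 191° = -37.11
Leg 3 (101°, 43.4 mi): east 43.4 sin 101° = 42.60, north 43.4 cos 101° = -8.28
Net north component: -89.77 mi.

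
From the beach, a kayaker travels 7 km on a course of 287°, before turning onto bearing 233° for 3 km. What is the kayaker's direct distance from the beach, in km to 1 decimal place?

Leg 1 (287°, 7 km): east 7 sin 287° = -6.69, north 7 cos 287° = 2.05
Leg 2 (233°, 3 km): east 3 sin 233° = -2.40, north 3 cos 233° = -1.81
Net: -9.09 east, 0.24 north. Distance = √((-9.09)² + (0.24)²) = 9.093 km.

9.1 km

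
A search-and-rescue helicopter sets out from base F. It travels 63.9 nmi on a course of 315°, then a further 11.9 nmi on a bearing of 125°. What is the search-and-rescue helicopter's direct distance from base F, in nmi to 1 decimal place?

Leg 1 (315°, 63.9 nmi): east 63.9 sin 315° = -45.18, north 63.9 cos 315° = 45.18
Leg 2 (125°, 11.9 nmi): east 11.9 sin 125° = 9.75, north 11.9 cos 125° = -6.83
Net: -35.44 east, 38.36 north. Distance = √((-35.44)² + (38.36)²) = 52.222 nmi.

52.2 nmi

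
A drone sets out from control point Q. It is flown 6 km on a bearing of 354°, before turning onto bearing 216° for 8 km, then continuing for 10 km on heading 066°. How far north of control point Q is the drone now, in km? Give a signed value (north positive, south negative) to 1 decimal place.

Leg 1 (354°, 6 km): east 6 sin 354° = -0.63, north 6 cos 354° = 5.97
Leg 2 (216°, 8 km): east 8 sin 216° = -4.70, north 8 cos 216° = -6.47
Leg 3 (066°, 10 km): east 10 sin 66° = 9.14, north 10 cos 66° = 4.07
Net north component: 3.56 km.

3.6 km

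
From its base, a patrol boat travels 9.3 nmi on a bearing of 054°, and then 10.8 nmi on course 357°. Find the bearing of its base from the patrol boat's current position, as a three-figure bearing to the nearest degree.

203°

Leg 1 (054°, 9.3 nmi): east 9.3 sin 54° = 7.52, north 9.3 cos 54° = 5.47
Leg 2 (357°, 10.8 nmi): east 10.8 sin 357° = -0.57, north 10.8 cos 357° = 10.79
Net displacement: 6.96 east, 16.25 north. Direction back to start is (-6.96, -16.25): bearing = atan2(-6.96, -16.25) mod 360° = 203.18° ≈ 203°.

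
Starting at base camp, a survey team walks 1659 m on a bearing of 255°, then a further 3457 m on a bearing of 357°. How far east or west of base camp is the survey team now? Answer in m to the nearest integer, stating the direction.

1783 m west

Leg 1 (255°, 1659 m): east 1659 sin 255° = -1602.47, north 1659 cos 255° = -429.38
Leg 2 (357°, 3457 m): east 3457 sin 357° = -180.93, north 3457 cos 357° = 3452.26
Net east component: -1783.40 m.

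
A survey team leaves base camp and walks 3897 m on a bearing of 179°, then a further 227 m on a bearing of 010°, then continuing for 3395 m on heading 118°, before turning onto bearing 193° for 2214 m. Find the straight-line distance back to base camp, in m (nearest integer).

Leg 1 (179°, 3897 m): east 3897 sin 179° = 68.01, north 3897 cos 179° = -3896.41
Leg 2 (010°, 227 m): east 227 sin 10° = 39.42, north 227 cos 10° = 223.55
Leg 3 (118°, 3395 m): east 3395 sin 118° = 2997.61, north 3395 cos 118° = -1593.86
Leg 4 (193°, 2214 m): east 2214 sin 193° = -498.04, north 2214 cos 193° = -2157.26
Net: 2607.00 east, -7423.97 north. Distance = √((2607.00)² + (-7423.97)²) = 7868.399 m.

7868 m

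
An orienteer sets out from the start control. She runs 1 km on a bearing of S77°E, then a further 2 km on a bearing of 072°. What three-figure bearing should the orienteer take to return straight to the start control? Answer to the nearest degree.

262°

Leg 1 (S77°E, 1 km): east 1 sin 103° = 0.97, north 1 cos 103° = -0.22
Leg 2 (072°, 2 km): east 2 sin 72° = 1.90, north 2 cos 72° = 0.62
Net displacement: 2.88 east, 0.39 north. Direction back to start is (-2.88, -0.39): bearing = atan2(-2.88, -0.39) mod 360° = 262.22° ≈ 262°.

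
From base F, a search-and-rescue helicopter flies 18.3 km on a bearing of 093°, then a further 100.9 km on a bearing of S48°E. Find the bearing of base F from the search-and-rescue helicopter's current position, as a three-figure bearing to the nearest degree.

Leg 1 (093°, 18.3 km): east 18.3 sin 93° = 18.27, north 18.3 cos 93° = -0.96
Leg 2 (S48°E, 100.9 km): east 100.9 sin 132° = 74.98, north 100.9 cos 132° = -67.52
Net displacement: 93.26 east, -68.47 north. Direction back to start is (-93.26, 68.47): bearing = atan2(-93.26, 68.47) mod 360° = 306.29° ≈ 306°.

306°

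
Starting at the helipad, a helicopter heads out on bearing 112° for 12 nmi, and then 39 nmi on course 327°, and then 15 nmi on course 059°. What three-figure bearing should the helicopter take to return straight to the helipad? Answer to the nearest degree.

Leg 1 (112°, 12 nmi): east 12 sin 112° = 11.13, north 12 cos 112° = -4.50
Leg 2 (327°, 39 nmi): east 39 sin 327° = -21.24, north 39 cos 327° = 32.71
Leg 3 (059°, 15 nmi): east 15 sin 59° = 12.86, north 15 cos 59° = 7.73
Net displacement: 2.74 east, 35.94 north. Direction back to start is (-2.74, -35.94): bearing = atan2(-2.74, -35.94) mod 360° = 184.36° ≈ 184°.

184°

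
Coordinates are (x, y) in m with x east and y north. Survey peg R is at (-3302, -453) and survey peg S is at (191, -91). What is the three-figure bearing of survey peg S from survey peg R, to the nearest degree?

Δeast = 191 − -3302 = 3493.00; Δnorth = -91 − -453 = 362.00.
Bearing = atan2(Δeast, Δnorth) mod 360° = 84.08° ≈ 084°.

084°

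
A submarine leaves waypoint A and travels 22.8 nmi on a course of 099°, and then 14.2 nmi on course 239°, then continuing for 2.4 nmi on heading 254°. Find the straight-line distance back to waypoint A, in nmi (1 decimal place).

14.1 nmi

Leg 1 (099°, 22.8 nmi): east 22.8 sin 99° = 22.52, north 22.8 cos 99° = -3.57
Leg 2 (239°, 14.2 nmi): east 14.2 sin 239° = -12.17, north 14.2 cos 239° = -7.31
Leg 3 (254°, 2.4 nmi): east 2.4 sin 254° = -2.31, north 2.4 cos 254° = -0.66
Net: 8.04 east, -11.54 north. Distance = √((8.04)² + (-11.54)²) = 14.066 nmi.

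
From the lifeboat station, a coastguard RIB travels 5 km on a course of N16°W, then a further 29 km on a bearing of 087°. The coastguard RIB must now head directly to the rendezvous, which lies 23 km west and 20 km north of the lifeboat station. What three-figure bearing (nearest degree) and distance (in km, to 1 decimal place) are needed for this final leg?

Leg 1 (N16°W, 5 km): east 5 sin 344° = -1.38, north 5 cos 344° = 4.81
Leg 2 (087°, 29 km): east 29 sin 87° = 28.96, north 29 cos 87° = 1.52
Current position: (27.58, 6.32). Target: (-23, 20). Remaining: Δeast = -50.58, Δnorth = 13.68.
Bearing = atan2(-50.58, 13.68) mod 360° = 285.13°; distance = √((-50.58)² + (13.68)²) = 52.398 km.

285°, 52.4 km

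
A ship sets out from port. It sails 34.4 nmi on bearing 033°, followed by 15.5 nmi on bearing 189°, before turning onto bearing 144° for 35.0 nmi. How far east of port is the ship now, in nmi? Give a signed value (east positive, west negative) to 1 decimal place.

36.9 nmi

Leg 1 (033°, 34.4 nmi): east 34.4 sin 33° = 18.74, north 34.4 cos 33° = 28.85
Leg 2 (189°, 15.5 nmi): east 15.5 sin 189° = -2.42, north 15.5 cos 189° = -15.31
Leg 3 (144°, 35.0 nmi): east 35.0 sin 144° = 20.57, north 35.0 cos 144° = -28.32
Net east component: 36.88 nmi.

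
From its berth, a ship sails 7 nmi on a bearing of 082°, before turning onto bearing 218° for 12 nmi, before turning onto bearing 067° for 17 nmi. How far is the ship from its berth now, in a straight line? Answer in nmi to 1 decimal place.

15.3 nmi

Leg 1 (082°, 7 nmi): east 7 sin 82° = 6.93, north 7 cos 82° = 0.97
Leg 2 (218°, 12 nmi): east 12 sin 218° = -7.39, north 12 cos 218° = -9.46
Leg 3 (067°, 17 nmi): east 17 sin 67° = 15.65, north 17 cos 67° = 6.64
Net: 15.19 east, -1.84 north. Distance = √((15.19)² + (-1.84)²) = 15.303 nmi.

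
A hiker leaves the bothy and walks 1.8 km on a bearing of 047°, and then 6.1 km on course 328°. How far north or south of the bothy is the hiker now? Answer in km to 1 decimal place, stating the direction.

6.4 km north

Leg 1 (047°, 1.8 km): east 1.8 sin 47° = 1.32, north 1.8 cos 47° = 1.23
Leg 2 (328°, 6.1 km): east 6.1 sin 328° = -3.23, north 6.1 cos 328° = 5.17
Net north component: 6.40 km.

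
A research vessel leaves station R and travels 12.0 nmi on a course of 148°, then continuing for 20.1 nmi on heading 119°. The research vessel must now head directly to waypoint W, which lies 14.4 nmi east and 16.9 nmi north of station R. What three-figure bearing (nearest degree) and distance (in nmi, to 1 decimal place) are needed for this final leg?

345°, 38.0 nmi

Leg 1 (148°, 12.0 nmi): east 12.0 sin 148° = 6.36, north 12.0 cos 148° = -10.18
Leg 2 (119°, 20.1 nmi): east 20.1 sin 119° = 17.58, north 20.1 cos 119° = -9.74
Current position: (23.94, -19.92). Target: (14.4, 16.9). Remaining: Δeast = -9.54, Δnorth = 36.82.
Bearing = atan2(-9.54, 36.82) mod 360° = 345.48°; distance = √((-9.54)² + (36.82)²) = 38.037 nmi.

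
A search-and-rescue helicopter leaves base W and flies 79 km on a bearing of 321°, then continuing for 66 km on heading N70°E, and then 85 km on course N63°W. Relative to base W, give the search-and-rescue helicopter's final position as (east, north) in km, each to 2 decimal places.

(-63.43, 122.56)

Leg 1 (321°, 79 km): east 79 sin 321° = -49.72, north 79 cos 321° = 61.39
Leg 2 (N70°E, 66 km): east 66 sin 70° = 62.02, north 66 cos 70° = 22.57
Leg 3 (N63°W, 85 km): east 85 sin 297° = -75.74, north 85 cos 297° = 38.59
Summing: -63.43 km east, 122.56 km north → (-63.43, 122.56).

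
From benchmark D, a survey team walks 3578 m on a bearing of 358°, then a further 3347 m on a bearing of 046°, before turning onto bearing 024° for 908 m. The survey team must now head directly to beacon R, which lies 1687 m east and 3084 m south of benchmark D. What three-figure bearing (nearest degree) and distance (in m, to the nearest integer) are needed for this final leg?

Leg 1 (358°, 3578 m): east 3578 sin 358° = -124.87, north 3578 cos 358° = 3575.82
Leg 2 (046°, 3347 m): east 3347 sin 46° = 2407.63, north 3347 cos 46° = 2325.02
Leg 3 (024°, 908 m): east 908 sin 24° = 369.32, north 908 cos 24° = 829.50
Current position: (2652.08, 6730.34). Target: (1687, -3084). Remaining: Δeast = -965.08, Δnorth = -9814.34.
Bearing = atan2(-965.08, -9814.34) mod 360° = 185.62°; distance = √((-965.08)² + (-9814.34)²) = 9861.677 m.

186°, 9862 m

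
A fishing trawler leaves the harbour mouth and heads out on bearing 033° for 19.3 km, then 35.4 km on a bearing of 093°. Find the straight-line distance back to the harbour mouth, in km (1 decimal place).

Leg 1 (033°, 19.3 km): east 19.3 sin 33° = 10.51, north 19.3 cos 33° = 16.19
Leg 2 (093°, 35.4 km): east 35.4 sin 93° = 35.35, north 35.4 cos 93° = -1.85
Net: 45.86 east, 14.33 north. Distance = √((45.86)² + (14.33)²) = 48.051 km.

48.1 km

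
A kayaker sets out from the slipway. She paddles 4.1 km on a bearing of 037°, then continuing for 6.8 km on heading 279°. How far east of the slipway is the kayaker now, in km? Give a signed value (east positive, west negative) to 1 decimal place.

Leg 1 (037°, 4.1 km): east 4.1 sin 37° = 2.47, north 4.1 cos 37° = 3.27
Leg 2 (279°, 6.8 km): east 6.8 sin 279° = -6.72, north 6.8 cos 279° = 1.06
Net east component: -4.25 km.

-4.2 km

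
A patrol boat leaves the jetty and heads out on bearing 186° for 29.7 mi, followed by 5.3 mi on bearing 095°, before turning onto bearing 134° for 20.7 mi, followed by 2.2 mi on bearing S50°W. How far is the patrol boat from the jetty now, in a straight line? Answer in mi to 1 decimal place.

48.3 mi

Leg 1 (186°, 29.7 mi): east 29.7 sin 186° = -3.10, north 29.7 cos 186° = -29.54
Leg 2 (095°, 5.3 mi): east 5.3 sin 95° = 5.28, north 5.3 cos 95° = -0.46
Leg 3 (134°, 20.7 mi): east 20.7 sin 134° = 14.89, north 20.7 cos 134° = -14.38
Leg 4 (S50°W, 2.2 mi): east 2.2 sin 230° = -1.69, north 2.2 cos 230° = -1.41
Net: 15.38 east, -45.79 north. Distance = √((15.38)² + (-45.79)²) = 48.307 mi.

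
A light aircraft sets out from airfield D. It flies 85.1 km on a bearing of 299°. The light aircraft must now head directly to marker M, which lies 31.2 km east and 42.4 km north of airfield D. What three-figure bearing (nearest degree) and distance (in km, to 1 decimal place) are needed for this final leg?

089°, 105.6 km

Leg 1 (299°, 85.1 km): east 85.1 sin 299° = -74.43, north 85.1 cos 299° = 41.26
Current position: (-74.43, 41.26). Target: (31.2, 42.4). Remaining: Δeast = 105.63, Δnorth = 1.14.
Bearing = atan2(105.63, 1.14) mod 360° = 89.38°; distance = √((105.63)² + (1.14)²) = 105.636 km.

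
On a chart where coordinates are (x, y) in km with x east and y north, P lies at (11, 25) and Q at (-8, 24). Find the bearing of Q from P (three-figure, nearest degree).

267°

Δeast = -8 − 11 = -19.00; Δnorth = 24 − 25 = -1.00.
Bearing = atan2(Δeast, Δnorth) mod 360° = 266.99° ≈ 267°.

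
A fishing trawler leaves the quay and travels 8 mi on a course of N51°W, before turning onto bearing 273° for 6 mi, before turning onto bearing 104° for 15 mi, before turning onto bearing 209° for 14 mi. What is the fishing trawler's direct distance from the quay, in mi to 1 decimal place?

Leg 1 (N51°W, 8 mi): east 8 sin 309° = -6.22, north 8 cos 309° = 5.03
Leg 2 (273°, 6 mi): east 6 sin 273° = -5.99, north 6 cos 273° = 0.31
Leg 3 (104°, 15 mi): east 15 sin 104° = 14.55, north 15 cos 104° = -3.63
Leg 4 (209°, 14 mi): east 14 sin 209° = -6.79, north 14 cos 209° = -12.24
Net: -4.44 east, -10.52 north. Distance = √((-4.44)² + (-10.52)²) = 11.424 mi.

11.4 mi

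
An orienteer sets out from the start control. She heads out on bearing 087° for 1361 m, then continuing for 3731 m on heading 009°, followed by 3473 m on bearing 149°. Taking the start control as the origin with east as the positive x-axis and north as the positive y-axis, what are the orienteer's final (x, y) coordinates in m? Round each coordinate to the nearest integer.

(3732, 779)

Leg 1 (087°, 1361 m): east 1361 sin 87° = 1359.13, north 1361 cos 87° = 71.23
Leg 2 (009°, 3731 m): east 3731 sin 9° = 583.66, north 3731 cos 9° = 3685.07
Leg 3 (149°, 3473 m): east 3473 sin 149° = 1788.73, north 3473 cos 149° = -2976.94
Summing: 3731.52 m east, 779.35 m north → (3732, 779).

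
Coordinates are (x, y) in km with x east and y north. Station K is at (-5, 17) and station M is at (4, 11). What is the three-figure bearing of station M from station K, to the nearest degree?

124°

Δeast = 4 − -5 = 9.00; Δnorth = 11 − 17 = -6.00.
Bearing = atan2(Δeast, Δnorth) mod 360° = 123.69° ≈ 124°.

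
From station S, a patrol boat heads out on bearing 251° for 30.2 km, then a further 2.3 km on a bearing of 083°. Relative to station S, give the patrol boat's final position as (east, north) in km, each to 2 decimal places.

(-26.27, -9.55)

Leg 1 (251°, 30.2 km): east 30.2 sin 251° = -28.55, north 30.2 cos 251° = -9.83
Leg 2 (083°, 2.3 km): east 2.3 sin 83° = 2.28, north 2.3 cos 83° = 0.28
Summing: -26.27 km east, -9.55 km north → (-26.27, -9.55).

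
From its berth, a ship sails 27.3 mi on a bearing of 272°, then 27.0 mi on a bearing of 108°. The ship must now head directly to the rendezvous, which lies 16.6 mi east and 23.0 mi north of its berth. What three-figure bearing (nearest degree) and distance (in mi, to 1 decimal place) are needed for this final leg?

Leg 1 (272°, 27.3 mi): east 27.3 sin 272° = -27.28, north 27.3 cos 272° = 0.95
Leg 2 (108°, 27.0 mi): east 27.0 sin 108° = 25.68, north 27.0 cos 108° = -8.34
Current position: (-1.60, -7.39). Target: (16.6, 23.0). Remaining: Δeast = 18.20, Δnorth = 30.39.
Bearing = atan2(18.20, 30.39) mod 360° = 30.92°; distance = √((18.20)² + (30.39)²) = 35.426 mi.

031°, 35.4 mi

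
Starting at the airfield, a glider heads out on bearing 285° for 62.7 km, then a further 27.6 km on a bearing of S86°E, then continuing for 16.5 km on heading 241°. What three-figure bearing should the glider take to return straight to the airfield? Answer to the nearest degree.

098°

Leg 1 (285°, 62.7 km): east 62.7 sin 285° = -60.56, north 62.7 cos 285° = 16.23
Leg 2 (S86°E, 27.6 km): east 27.6 sin 94° = 27.53, north 27.6 cos 94° = -1.93
Leg 3 (241°, 16.5 km): east 16.5 sin 241° = -14.43, north 16.5 cos 241° = -8.00
Net displacement: -47.46 east, 6.30 north. Direction back to start is (47.46, -6.30): bearing = atan2(47.46, -6.30) mod 360° = 97.57° ≈ 098°.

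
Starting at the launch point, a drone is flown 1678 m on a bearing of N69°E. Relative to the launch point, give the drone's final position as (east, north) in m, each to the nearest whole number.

Leg 1 (N69°E, 1678 m): east 1678 sin 69° = 1566.55, north 1678 cos 69° = 601.34
Summing: 1566.55 m east, 601.34 m north → (1567, 601).

(1567, 601)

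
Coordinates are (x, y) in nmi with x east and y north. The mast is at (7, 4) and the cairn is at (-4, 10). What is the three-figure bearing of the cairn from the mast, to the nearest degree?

299°

Δeast = -4 − 7 = -11.00; Δnorth = 10 − 4 = 6.00.
Bearing = atan2(Δeast, Δnorth) mod 360° = 298.61° ≈ 299°.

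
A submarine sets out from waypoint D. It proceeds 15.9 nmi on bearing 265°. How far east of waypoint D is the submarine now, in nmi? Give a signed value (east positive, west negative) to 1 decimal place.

-15.8 nmi

Leg 1 (265°, 15.9 nmi): east 15.9 sin 265° = -15.84, north 15.9 cos 265° = -1.39
Net east component: -15.84 nmi.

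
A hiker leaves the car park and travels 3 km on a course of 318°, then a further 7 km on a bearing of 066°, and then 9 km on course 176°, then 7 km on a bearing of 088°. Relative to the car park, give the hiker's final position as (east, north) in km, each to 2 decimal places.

(12.01, -3.66)

Leg 1 (318°, 3 km): east 3 sin 318° = -2.01, north 3 cos 318° = 2.23
Leg 2 (066°, 7 km): east 7 sin 66° = 6.39, north 7 cos 66° = 2.85
Leg 3 (176°, 9 km): east 9 sin 176° = 0.63, north 9 cos 176° = -8.98
Leg 4 (088°, 7 km): east 7 sin 88° = 7.00, north 7 cos 88° = 0.24
Summing: 12.01 km east, -3.66 km north → (12.01, -3.66).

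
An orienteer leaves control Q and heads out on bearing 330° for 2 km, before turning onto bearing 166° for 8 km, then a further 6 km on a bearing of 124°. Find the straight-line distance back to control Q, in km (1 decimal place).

11.1 km

Leg 1 (330°, 2 km): east 2 sin 330° = -1.00, north 2 cos 330° = 1.73
Leg 2 (166°, 8 km): east 8 sin 166° = 1.94, north 8 cos 166° = -7.76
Leg 3 (124°, 6 km): east 6 sin 124° = 4.97, north 6 cos 124° = -3.36
Net: 5.91 east, -9.39 north. Distance = √((5.91)² + (-9.39)²) = 11.091 km.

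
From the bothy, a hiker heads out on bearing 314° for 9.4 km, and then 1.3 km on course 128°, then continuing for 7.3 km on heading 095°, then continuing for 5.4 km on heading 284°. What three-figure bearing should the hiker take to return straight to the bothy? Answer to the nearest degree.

150°

Leg 1 (314°, 9.4 km): east 9.4 sin 314° = -6.76, north 9.4 cos 314° = 6.53
Leg 2 (128°, 1.3 km): east 1.3 sin 128° = 1.02, north 1.3 cos 128° = -0.80
Leg 3 (095°, 7.3 km): east 7.3 sin 95° = 7.27, north 7.3 cos 95° = -0.64
Leg 4 (284°, 5.4 km): east 5.4 sin 284° = -5.24, north 5.4 cos 284° = 1.31
Net displacement: -3.70 east, 6.40 north. Direction back to start is (3.70, -6.40): bearing = atan2(3.70, -6.40) mod 360° = 149.93° ≈ 150°.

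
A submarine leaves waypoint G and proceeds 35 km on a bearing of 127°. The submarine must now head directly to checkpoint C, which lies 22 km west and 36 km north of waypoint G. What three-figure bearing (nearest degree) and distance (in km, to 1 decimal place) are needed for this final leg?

319°, 75.8 km

Leg 1 (127°, 35 km): east 35 sin 127° = 27.95, north 35 cos 127° = -21.06
Current position: (27.95, -21.06). Target: (-22, 36). Remaining: Δeast = -49.95, Δnorth = 57.06.
Bearing = atan2(-49.95, 57.06) mod 360° = 318.80°; distance = √((-49.95)² + (57.06)²) = 75.838 km.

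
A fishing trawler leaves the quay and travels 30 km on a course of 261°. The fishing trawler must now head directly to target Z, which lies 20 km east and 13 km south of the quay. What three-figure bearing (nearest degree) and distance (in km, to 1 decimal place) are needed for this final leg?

Leg 1 (261°, 30 km): east 30 sin 261° = -29.63, north 30 cos 261° = -4.69
Current position: (-29.63, -4.69). Target: (20, -13). Remaining: Δeast = 49.63, Δnorth = -8.31.
Bearing = atan2(49.63, -8.31) mod 360° = 99.50°; distance = √((49.63)² + (-8.31)²) = 50.321 km.

100°, 50.3 km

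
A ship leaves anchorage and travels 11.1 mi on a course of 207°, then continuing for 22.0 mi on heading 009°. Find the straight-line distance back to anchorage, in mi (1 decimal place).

Leg 1 (207°, 11.1 mi): east 11.1 sin 207° = -5.04, north 11.1 cos 207° = -9.89
Leg 2 (009°, 22.0 mi): east 22.0 sin 9° = 3.44, north 22.0 cos 9° = 21.73
Net: -1.60 east, 11.84 north. Distance = √((-1.60)² + (11.84)²) = 11.946 mi.

11.9 mi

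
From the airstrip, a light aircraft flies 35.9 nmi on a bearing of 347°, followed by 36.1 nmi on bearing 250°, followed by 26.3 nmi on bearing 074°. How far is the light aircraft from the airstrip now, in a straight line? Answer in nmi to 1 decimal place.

Leg 1 (347°, 35.9 nmi): east 35.9 sin 347° = -8.08, north 35.9 cos 347° = 34.98
Leg 2 (250°, 36.1 nmi): east 36.1 sin 250° = -33.92, north 36.1 cos 250° = -12.35
Leg 3 (074°, 26.3 nmi): east 26.3 sin 74° = 25.28, north 26.3 cos 74° = 7.25
Net: -16.72 east, 29.88 north. Distance = √((-16.72)² + (29.88)²) = 34.241 nmi.

34.2 nmi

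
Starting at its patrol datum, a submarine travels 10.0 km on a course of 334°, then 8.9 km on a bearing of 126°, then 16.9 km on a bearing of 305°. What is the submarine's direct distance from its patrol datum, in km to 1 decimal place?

Leg 1 (334°, 10.0 km): east 10.0 sin 334° = -4.38, north 10.0 cos 334° = 8.99
Leg 2 (126°, 8.9 km): east 8.9 sin 126° = 7.20, north 8.9 cos 126° = -5.23
Leg 3 (305°, 16.9 km): east 16.9 sin 305° = -13.84, north 16.9 cos 305° = 9.69
Net: -11.03 east, 13.45 north. Distance = √((-11.03)² + (13.45)²) = 17.393 km.

17.4 km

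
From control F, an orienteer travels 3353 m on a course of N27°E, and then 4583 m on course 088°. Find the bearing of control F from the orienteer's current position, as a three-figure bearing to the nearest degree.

243°

Leg 1 (N27°E, 3353 m): east 3353 sin 27° = 1522.23, north 3353 cos 27° = 2987.54
Leg 2 (088°, 4583 m): east 4583 sin 88° = 4580.21, north 4583 cos 88° = 159.94
Net displacement: 6102.44 east, 3147.49 north. Direction back to start is (-6102.44, -3147.49): bearing = atan2(-6102.44, -3147.49) mod 360° = 242.72° ≈ 243°.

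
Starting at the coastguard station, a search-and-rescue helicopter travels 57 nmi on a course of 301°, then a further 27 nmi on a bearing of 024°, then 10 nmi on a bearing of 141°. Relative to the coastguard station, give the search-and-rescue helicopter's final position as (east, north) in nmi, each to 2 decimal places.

Leg 1 (301°, 57 nmi): east 57 sin 301° = -48.86, north 57 cos 301° = 29.36
Leg 2 (024°, 27 nmi): east 27 sin 24° = 10.98, north 27 cos 24° = 24.67
Leg 3 (141°, 10 nmi): east 10 sin 141° = 6.29, north 10 cos 141° = -7.77
Summing: -31.58 nmi east, 46.25 nmi north → (-31.58, 46.25).

(-31.58, 46.25)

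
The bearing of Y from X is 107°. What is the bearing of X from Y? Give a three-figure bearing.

287°

Back-bearing = 107° + 180° = 287°.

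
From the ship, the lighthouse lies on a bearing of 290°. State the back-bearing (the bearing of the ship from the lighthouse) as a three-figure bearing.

Back-bearing = 290° − 180° = 110°.

110°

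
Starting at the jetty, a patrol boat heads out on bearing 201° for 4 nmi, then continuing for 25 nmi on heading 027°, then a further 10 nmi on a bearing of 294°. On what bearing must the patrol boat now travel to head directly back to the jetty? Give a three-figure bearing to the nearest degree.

Leg 1 (201°, 4 nmi): east 4 sin 201° = -1.43, north 4 cos 201° = -3.73
Leg 2 (027°, 25 nmi): east 25 sin 27° = 11.35, north 25 cos 27° = 22.28
Leg 3 (294°, 10 nmi): east 10 sin 294° = -9.14, north 10 cos 294° = 4.07
Net displacement: 0.78 east, 22.61 north. Direction back to start is (-0.78, -22.61): bearing = atan2(-0.78, -22.61) mod 360° = 181.98° ≈ 182°.

182°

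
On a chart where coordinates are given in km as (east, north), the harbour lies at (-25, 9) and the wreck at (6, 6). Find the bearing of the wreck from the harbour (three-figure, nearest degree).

096°

Δeast = 6 − -25 = 31.00; Δnorth = 6 − 9 = -3.00.
Bearing = atan2(Δeast, Δnorth) mod 360° = 95.53° ≈ 096°.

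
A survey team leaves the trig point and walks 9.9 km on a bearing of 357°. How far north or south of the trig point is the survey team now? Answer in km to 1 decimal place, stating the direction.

9.9 km north

Leg 1 (357°, 9.9 km): east 9.9 sin 357° = -0.52, north 9.9 cos 357° = 9.89
Net north component: 9.89 km.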